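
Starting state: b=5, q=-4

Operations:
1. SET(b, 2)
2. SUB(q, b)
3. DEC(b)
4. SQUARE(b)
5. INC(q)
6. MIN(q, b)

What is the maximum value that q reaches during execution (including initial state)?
-4

Values of q at each step:
Initial: q = -4 ← maximum
After step 1: q = -4
After step 2: q = -6
After step 3: q = -6
After step 4: q = -6
After step 5: q = -5
After step 6: q = -5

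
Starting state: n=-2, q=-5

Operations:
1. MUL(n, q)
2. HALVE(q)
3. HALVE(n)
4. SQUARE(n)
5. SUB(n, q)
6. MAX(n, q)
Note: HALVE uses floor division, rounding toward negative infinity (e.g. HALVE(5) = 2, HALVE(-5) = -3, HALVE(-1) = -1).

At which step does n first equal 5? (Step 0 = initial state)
Step 3

Tracing n:
Initial: n = -2
After step 1: n = 10
After step 2: n = 10
After step 3: n = 5 ← first occurrence
After step 4: n = 25
After step 5: n = 28
After step 6: n = 28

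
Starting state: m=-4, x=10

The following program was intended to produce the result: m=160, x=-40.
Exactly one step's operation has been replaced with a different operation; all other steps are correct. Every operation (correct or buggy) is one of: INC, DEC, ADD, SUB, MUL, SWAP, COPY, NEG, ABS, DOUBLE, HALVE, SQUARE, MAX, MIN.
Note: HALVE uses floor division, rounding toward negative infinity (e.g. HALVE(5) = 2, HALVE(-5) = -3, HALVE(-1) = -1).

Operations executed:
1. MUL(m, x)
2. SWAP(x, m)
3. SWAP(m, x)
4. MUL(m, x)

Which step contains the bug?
Step 1

Trace with buggy code:
Initial: m=-4, x=10
After step 1: m=-40, x=10
After step 2: m=10, x=-40
After step 3: m=-40, x=10
After step 4: m=-400, x=10
Actual final m=-400, x=10 ≠ expected m=160, x=-40.
Step 1 is the only position where a single-operation replacement can produce the expected result.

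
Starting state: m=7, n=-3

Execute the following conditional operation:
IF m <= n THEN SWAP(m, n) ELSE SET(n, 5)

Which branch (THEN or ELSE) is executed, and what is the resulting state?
Branch: ELSE, Final state: m=7, n=5

Evaluating condition: m <= n
m = 7, n = -3
Condition is False, so ELSE branch executes
After SET(n, 5): m=7, n=5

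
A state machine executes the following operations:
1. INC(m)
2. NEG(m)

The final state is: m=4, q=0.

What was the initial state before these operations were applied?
m=-5, q=0

Working backwards:
Final state: m=4, q=0
Before step 2 (NEG(m)): m=-4, q=0
Before step 1 (INC(m)): m=-5, q=0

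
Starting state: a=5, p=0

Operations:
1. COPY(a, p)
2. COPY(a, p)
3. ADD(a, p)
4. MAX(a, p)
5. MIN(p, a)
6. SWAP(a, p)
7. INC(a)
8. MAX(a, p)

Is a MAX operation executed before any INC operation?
Yes

First MAX: step 4
First INC: step 7
Since 4 < 7, MAX comes first.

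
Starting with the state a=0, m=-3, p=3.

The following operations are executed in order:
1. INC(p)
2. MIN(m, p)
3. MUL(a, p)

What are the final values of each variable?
{a: 0, m: -3, p: 4}

Step-by-step execution:
Initial: a=0, m=-3, p=3
After step 1 (INC(p)): a=0, m=-3, p=4
After step 2 (MIN(m, p)): a=0, m=-3, p=4
After step 3 (MUL(a, p)): a=0, m=-3, p=4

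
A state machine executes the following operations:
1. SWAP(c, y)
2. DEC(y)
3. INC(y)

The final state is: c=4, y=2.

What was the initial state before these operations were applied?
c=2, y=4

Working backwards:
Final state: c=4, y=2
Before step 3 (INC(y)): c=4, y=1
Before step 2 (DEC(y)): c=4, y=2
Before step 1 (SWAP(c, y)): c=2, y=4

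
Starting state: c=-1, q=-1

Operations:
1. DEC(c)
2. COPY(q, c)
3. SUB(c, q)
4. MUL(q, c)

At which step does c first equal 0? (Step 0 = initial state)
Step 3

Tracing c:
Initial: c = -1
After step 1: c = -2
After step 2: c = -2
After step 3: c = 0 ← first occurrence
After step 4: c = 0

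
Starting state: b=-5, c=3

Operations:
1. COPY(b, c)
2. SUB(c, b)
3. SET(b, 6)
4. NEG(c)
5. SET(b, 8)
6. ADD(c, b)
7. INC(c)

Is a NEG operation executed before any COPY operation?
No

First NEG: step 4
First COPY: step 1
Since 4 > 1, COPY comes first.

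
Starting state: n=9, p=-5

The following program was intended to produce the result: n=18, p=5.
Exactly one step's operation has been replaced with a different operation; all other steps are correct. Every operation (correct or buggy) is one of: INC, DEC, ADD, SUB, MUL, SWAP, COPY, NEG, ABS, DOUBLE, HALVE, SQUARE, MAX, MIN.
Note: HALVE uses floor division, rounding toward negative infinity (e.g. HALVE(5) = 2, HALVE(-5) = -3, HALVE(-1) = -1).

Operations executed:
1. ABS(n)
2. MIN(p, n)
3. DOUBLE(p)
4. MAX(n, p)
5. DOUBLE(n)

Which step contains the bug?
Step 3

Trace with buggy code:
Initial: n=9, p=-5
After step 1: n=9, p=-5
After step 2: n=9, p=-5
After step 3: n=9, p=-10
After step 4: n=9, p=-10
After step 5: n=18, p=-10
Actual final n=18, p=-10 ≠ expected n=18, p=5.
Step 3 is the only position where a single-operation replacement can produce the expected result.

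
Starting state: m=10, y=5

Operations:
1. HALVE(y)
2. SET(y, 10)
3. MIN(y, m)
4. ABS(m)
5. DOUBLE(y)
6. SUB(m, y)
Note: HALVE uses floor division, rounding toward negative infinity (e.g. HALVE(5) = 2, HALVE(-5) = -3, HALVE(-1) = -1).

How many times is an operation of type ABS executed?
1

Counting ABS operations:
Step 4: ABS(m) ← ABS
Total: 1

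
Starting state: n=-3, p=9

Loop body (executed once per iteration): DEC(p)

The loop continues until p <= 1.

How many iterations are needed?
8

Tracing iterations:
Initial: n=-3, p=9
After iteration 1: n=-3, p=8
After iteration 2: n=-3, p=7
After iteration 3: n=-3, p=6
After iteration 4: n=-3, p=5
After iteration 5: n=-3, p=4
After iteration 6: n=-3, p=3
After iteration 7: n=-3, p=2
After iteration 8: n=-3, p=1
p <= 1 now holds, so the loop exits after 8 iterations.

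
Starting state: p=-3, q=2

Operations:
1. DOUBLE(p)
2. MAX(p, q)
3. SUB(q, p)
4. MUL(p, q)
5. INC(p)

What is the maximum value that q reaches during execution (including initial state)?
2

Values of q at each step:
Initial: q = 2 ← maximum
After step 1: q = 2
After step 2: q = 2
After step 3: q = 0
After step 4: q = 0
After step 5: q = 0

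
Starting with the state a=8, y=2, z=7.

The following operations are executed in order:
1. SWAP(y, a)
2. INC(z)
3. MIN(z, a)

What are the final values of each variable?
{a: 2, y: 8, z: 2}

Step-by-step execution:
Initial: a=8, y=2, z=7
After step 1 (SWAP(y, a)): a=2, y=8, z=7
After step 2 (INC(z)): a=2, y=8, z=8
After step 3 (MIN(z, a)): a=2, y=8, z=2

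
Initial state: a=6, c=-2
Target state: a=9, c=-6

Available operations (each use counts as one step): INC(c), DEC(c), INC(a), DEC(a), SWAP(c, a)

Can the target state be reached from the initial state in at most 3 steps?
No

The target state cannot be reached within 3 steps.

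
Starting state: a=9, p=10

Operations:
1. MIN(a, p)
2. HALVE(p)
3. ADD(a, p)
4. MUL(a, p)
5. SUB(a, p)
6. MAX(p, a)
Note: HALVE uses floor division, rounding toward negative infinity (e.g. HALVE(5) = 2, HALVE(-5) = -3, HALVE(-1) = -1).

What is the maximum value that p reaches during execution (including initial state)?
65

Values of p at each step:
Initial: p = 10
After step 1: p = 10
After step 2: p = 5
After step 3: p = 5
After step 4: p = 5
After step 5: p = 5
After step 6: p = 65 ← maximum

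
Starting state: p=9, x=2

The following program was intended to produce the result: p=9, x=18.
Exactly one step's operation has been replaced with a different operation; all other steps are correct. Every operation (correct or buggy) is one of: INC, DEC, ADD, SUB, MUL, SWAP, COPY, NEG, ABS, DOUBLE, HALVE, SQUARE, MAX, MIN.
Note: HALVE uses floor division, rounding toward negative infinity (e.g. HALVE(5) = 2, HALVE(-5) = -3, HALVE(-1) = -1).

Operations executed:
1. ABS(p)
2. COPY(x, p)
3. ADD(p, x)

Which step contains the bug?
Step 3

Trace with buggy code:
Initial: p=9, x=2
After step 1: p=9, x=2
After step 2: p=9, x=9
After step 3: p=18, x=9
Actual final p=18, x=9 ≠ expected p=9, x=18.
Step 3 is the only position where a single-operation replacement can produce the expected result.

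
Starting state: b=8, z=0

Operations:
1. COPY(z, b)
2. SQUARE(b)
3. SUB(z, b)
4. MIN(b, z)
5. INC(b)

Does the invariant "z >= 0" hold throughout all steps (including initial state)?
No, violated after step 3

The invariant is violated after step 3.

State at each step:
Initial: b=8, z=0
After step 1: b=8, z=8
After step 2: b=64, z=8
After step 3: b=64, z=-56
After step 4: b=-56, z=-56
After step 5: b=-55, z=-56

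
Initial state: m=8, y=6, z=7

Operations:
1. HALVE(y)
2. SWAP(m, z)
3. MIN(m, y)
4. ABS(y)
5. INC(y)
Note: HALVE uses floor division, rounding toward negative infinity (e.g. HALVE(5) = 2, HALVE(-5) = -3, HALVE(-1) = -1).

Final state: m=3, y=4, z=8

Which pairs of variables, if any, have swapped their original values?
None

Comparing initial and final values:
z: 7 → 8
y: 6 → 4
m: 8 → 3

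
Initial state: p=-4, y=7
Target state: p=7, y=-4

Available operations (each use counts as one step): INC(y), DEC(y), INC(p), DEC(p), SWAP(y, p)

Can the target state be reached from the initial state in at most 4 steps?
Yes

Path (1 step): SWAP(y, p)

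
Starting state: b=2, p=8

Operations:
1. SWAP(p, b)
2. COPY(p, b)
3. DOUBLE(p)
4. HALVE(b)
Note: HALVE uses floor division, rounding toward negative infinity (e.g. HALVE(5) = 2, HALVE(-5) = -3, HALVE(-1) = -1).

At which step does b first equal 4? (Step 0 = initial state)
Step 4

Tracing b:
Initial: b = 2
After step 1: b = 8
After step 2: b = 8
After step 3: b = 8
After step 4: b = 4 ← first occurrence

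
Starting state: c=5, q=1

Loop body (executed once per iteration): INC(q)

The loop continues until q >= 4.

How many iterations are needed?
3

Tracing iterations:
Initial: c=5, q=1
After iteration 1: c=5, q=2
After iteration 2: c=5, q=3
After iteration 3: c=5, q=4
q >= 4 now holds, so the loop exits after 3 iterations.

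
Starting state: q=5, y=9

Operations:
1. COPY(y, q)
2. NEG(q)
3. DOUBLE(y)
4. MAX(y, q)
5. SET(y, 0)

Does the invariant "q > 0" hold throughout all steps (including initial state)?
No, violated after step 2

The invariant is violated after step 2.

State at each step:
Initial: q=5, y=9
After step 1: q=5, y=5
After step 2: q=-5, y=5
After step 3: q=-5, y=10
After step 4: q=-5, y=10
After step 5: q=-5, y=0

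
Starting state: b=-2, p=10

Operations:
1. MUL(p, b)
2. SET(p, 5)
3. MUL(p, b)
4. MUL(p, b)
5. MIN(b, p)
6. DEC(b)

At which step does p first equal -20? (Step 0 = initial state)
Step 1

Tracing p:
Initial: p = 10
After step 1: p = -20 ← first occurrence
After step 2: p = 5
After step 3: p = -10
After step 4: p = 20
After step 5: p = 20
After step 6: p = 20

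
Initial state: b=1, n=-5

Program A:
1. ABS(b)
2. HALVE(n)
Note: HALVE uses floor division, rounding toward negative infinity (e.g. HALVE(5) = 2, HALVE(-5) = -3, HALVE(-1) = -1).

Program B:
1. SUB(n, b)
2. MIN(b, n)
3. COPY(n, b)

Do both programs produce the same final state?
No

Program A final state: b=1, n=-3
Program B final state: b=-6, n=-6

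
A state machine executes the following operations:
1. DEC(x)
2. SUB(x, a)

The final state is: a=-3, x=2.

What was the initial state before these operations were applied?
a=-3, x=0

Working backwards:
Final state: a=-3, x=2
Before step 2 (SUB(x, a)): a=-3, x=-1
Before step 1 (DEC(x)): a=-3, x=0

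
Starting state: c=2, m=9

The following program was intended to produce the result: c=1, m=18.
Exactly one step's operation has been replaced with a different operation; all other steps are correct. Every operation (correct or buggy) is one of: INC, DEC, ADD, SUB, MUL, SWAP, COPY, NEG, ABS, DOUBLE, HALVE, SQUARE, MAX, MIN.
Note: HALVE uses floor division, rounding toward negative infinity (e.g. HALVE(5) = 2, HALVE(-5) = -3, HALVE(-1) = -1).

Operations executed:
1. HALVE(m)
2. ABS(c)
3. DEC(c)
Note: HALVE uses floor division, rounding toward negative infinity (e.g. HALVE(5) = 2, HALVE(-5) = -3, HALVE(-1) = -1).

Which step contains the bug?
Step 1

Trace with buggy code:
Initial: c=2, m=9
After step 1: c=2, m=4
After step 2: c=2, m=4
After step 3: c=1, m=4
Actual final c=1, m=4 ≠ expected c=1, m=18.
Step 1 is the only position where a single-operation replacement can produce the expected result.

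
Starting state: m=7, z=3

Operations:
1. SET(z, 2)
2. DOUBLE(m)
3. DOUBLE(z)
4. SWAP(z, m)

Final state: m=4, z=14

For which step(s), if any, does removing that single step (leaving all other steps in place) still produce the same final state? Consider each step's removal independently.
None - removing any single step changes the final result

Testing removal of each single step:
Without step 1: final = m=6, z=14 (different)
Without step 2: final = m=4, z=7 (different)
Without step 3: final = m=2, z=14 (different)
Without step 4: final = m=14, z=4 (different)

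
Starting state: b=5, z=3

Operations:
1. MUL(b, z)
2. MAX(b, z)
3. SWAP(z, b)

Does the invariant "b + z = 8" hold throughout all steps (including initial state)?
No, violated after step 1

The invariant is violated after step 1.

State at each step:
Initial: b=5, z=3
After step 1: b=15, z=3
After step 2: b=15, z=3
After step 3: b=3, z=15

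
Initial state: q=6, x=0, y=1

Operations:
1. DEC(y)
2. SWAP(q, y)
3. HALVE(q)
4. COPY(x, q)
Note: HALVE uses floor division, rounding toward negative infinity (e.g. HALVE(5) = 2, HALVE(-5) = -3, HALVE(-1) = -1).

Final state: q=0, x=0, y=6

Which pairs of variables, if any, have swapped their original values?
None

Comparing initial and final values:
x: 0 → 0
y: 1 → 6
q: 6 → 0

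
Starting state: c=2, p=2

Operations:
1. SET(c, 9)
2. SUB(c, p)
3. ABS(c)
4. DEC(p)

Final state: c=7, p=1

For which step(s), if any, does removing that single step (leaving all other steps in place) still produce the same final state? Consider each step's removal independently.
Step(s) 3

Testing removal of each single step:
Without step 1: final = c=0, p=1 (different)
Without step 2: final = c=9, p=1 (different)
Without step 3: final = c=7, p=1 (same)
Without step 4: final = c=7, p=2 (different)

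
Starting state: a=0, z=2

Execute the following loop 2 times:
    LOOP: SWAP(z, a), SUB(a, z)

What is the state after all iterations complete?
a=-2, z=2

Iteration trace:
Start: a=0, z=2
After iteration 1: a=2, z=0
After iteration 2: a=-2, z=2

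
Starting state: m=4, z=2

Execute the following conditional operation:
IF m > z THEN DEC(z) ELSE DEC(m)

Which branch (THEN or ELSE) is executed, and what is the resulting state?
Branch: THEN, Final state: m=4, z=1

Evaluating condition: m > z
m = 4, z = 2
Condition is True, so THEN branch executes
After DEC(z): m=4, z=1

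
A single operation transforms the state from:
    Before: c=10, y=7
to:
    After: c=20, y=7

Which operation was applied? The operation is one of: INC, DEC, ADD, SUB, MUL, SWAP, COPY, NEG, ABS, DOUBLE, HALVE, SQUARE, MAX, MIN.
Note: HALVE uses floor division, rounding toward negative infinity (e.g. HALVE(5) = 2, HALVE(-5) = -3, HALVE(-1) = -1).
DOUBLE(c)

Analyzing the change:
Before: c=10, y=7
After: c=20, y=7
Variable c changed from 10 to 20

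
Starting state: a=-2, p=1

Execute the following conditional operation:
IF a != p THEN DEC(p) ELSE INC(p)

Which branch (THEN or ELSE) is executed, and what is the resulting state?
Branch: THEN, Final state: a=-2, p=0

Evaluating condition: a != p
a = -2, p = 1
Condition is True, so THEN branch executes
After DEC(p): a=-2, p=0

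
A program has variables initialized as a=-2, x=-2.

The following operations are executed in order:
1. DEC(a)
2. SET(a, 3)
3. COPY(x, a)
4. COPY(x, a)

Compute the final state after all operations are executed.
{a: 3, x: 3}

Step-by-step execution:
Initial: a=-2, x=-2
After step 1 (DEC(a)): a=-3, x=-2
After step 2 (SET(a, 3)): a=3, x=-2
After step 3 (COPY(x, a)): a=3, x=3
After step 4 (COPY(x, a)): a=3, x=3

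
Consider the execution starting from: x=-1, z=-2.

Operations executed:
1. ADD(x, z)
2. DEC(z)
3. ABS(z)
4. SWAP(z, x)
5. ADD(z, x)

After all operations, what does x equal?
x = 3

Tracing execution:
Step 1: ADD(x, z) → x = -3
Step 2: DEC(z) → x = -3
Step 3: ABS(z) → x = -3
Step 4: SWAP(z, x) → x = 3
Step 5: ADD(z, x) → x = 3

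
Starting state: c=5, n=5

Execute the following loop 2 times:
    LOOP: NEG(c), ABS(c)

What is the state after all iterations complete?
c=5, n=5

Iteration trace:
Start: c=5, n=5
After iteration 1: c=5, n=5
After iteration 2: c=5, n=5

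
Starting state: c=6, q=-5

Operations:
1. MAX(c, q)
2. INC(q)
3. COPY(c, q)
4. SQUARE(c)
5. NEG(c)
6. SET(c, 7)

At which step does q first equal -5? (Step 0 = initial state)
Step 0

Tracing q:
Initial: q = -5 ← first occurrence
After step 1: q = -5
After step 2: q = -4
After step 3: q = -4
After step 4: q = -4
After step 5: q = -4
After step 6: q = -4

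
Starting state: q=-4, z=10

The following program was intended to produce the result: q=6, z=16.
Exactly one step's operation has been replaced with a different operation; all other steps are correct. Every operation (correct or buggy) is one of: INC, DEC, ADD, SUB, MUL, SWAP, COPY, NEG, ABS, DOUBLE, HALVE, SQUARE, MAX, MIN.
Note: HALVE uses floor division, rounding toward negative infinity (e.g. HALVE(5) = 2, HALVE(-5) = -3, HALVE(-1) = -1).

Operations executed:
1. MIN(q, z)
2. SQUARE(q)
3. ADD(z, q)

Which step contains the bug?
Step 2

Trace with buggy code:
Initial: q=-4, z=10
After step 1: q=-4, z=10
After step 2: q=16, z=10
After step 3: q=16, z=26
Actual final q=16, z=26 ≠ expected q=6, z=16.
Step 2 is the only position where a single-operation replacement can produce the expected result.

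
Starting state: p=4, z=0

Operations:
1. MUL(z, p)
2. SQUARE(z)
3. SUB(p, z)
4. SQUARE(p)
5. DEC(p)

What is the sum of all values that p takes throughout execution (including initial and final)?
47

Values of p at each step:
Initial: p = 4
After step 1: p = 4
After step 2: p = 4
After step 3: p = 4
After step 4: p = 16
After step 5: p = 15
Sum = 4 + 4 + 4 + 4 + 16 + 15 = 47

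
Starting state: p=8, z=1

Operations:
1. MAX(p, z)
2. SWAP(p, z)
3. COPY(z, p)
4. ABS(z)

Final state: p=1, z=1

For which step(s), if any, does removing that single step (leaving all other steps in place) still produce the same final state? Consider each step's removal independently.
Step(s) 1, 4

Testing removal of each single step:
Without step 1: final = p=1, z=1 (same)
Without step 2: final = p=8, z=8 (different)
Without step 3: final = p=1, z=8 (different)
Without step 4: final = p=1, z=1 (same)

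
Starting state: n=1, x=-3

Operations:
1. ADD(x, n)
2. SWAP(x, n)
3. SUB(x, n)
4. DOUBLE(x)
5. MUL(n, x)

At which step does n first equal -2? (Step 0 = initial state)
Step 2

Tracing n:
Initial: n = 1
After step 1: n = 1
After step 2: n = -2 ← first occurrence
After step 3: n = -2
After step 4: n = -2
After step 5: n = -12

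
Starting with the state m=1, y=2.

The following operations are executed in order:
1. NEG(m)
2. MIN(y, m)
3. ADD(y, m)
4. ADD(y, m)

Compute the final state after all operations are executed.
{m: -1, y: -3}

Step-by-step execution:
Initial: m=1, y=2
After step 1 (NEG(m)): m=-1, y=2
After step 2 (MIN(y, m)): m=-1, y=-1
After step 3 (ADD(y, m)): m=-1, y=-2
After step 4 (ADD(y, m)): m=-1, y=-3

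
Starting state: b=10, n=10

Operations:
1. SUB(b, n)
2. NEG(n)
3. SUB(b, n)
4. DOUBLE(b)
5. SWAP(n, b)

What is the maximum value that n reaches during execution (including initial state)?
20

Values of n at each step:
Initial: n = 10
After step 1: n = 10
After step 2: n = -10
After step 3: n = -10
After step 4: n = -10
After step 5: n = 20 ← maximum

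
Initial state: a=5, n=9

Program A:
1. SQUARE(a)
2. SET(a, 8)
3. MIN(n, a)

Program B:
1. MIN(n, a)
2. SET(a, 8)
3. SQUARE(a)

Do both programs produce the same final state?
No

Program A final state: a=8, n=8
Program B final state: a=64, n=5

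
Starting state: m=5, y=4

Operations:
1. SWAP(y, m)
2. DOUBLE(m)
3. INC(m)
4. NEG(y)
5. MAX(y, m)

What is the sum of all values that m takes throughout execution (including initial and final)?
44

Values of m at each step:
Initial: m = 5
After step 1: m = 4
After step 2: m = 8
After step 3: m = 9
After step 4: m = 9
After step 5: m = 9
Sum = 5 + 4 + 8 + 9 + 9 + 9 = 44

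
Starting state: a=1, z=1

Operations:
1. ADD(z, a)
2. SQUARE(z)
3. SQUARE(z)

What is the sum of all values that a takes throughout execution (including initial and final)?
4

Values of a at each step:
Initial: a = 1
After step 1: a = 1
After step 2: a = 1
After step 3: a = 1
Sum = 1 + 1 + 1 + 1 = 4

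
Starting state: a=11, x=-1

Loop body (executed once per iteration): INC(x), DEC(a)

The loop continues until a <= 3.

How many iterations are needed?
8

Tracing iterations:
Initial: a=11, x=-1
After iteration 1: a=10, x=0
After iteration 2: a=9, x=1
After iteration 3: a=8, x=2
After iteration 4: a=7, x=3
After iteration 5: a=6, x=4
After iteration 6: a=5, x=5
After iteration 7: a=4, x=6
After iteration 8: a=3, x=7
a <= 3 now holds, so the loop exits after 8 iterations.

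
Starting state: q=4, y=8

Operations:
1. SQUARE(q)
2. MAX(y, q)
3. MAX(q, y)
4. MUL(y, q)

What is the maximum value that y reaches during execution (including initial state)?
256

Values of y at each step:
Initial: y = 8
After step 1: y = 8
After step 2: y = 16
After step 3: y = 16
After step 4: y = 256 ← maximum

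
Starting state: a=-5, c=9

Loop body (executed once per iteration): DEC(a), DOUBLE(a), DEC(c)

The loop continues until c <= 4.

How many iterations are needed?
5

Tracing iterations:
Initial: a=-5, c=9
After iteration 1: a=-12, c=8
After iteration 2: a=-26, c=7
After iteration 3: a=-54, c=6
After iteration 4: a=-110, c=5
After iteration 5: a=-222, c=4
c <= 4 now holds, so the loop exits after 5 iterations.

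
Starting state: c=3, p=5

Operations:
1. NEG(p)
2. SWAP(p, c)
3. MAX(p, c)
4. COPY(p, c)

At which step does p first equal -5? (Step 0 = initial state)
Step 1

Tracing p:
Initial: p = 5
After step 1: p = -5 ← first occurrence
After step 2: p = 3
After step 3: p = 3
After step 4: p = -5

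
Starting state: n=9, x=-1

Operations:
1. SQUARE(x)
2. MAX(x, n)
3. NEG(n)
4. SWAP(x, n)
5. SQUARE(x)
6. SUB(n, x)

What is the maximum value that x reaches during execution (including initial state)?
81

Values of x at each step:
Initial: x = -1
After step 1: x = 1
After step 2: x = 9
After step 3: x = 9
After step 4: x = -9
After step 5: x = 81 ← maximum
After step 6: x = 81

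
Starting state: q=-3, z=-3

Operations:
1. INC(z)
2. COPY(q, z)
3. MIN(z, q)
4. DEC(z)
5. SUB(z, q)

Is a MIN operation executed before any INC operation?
No

First MIN: step 3
First INC: step 1
Since 3 > 1, INC comes first.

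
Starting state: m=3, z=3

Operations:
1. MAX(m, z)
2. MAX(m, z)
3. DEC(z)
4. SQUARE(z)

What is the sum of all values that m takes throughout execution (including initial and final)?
15

Values of m at each step:
Initial: m = 3
After step 1: m = 3
After step 2: m = 3
After step 3: m = 3
After step 4: m = 3
Sum = 3 + 3 + 3 + 3 + 3 = 15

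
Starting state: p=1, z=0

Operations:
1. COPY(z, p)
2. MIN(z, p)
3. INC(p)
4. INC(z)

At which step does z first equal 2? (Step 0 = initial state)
Step 4

Tracing z:
Initial: z = 0
After step 1: z = 1
After step 2: z = 1
After step 3: z = 1
After step 4: z = 2 ← first occurrence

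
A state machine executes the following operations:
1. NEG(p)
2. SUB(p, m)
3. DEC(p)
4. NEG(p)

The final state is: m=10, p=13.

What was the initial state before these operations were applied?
m=10, p=2

Working backwards:
Final state: m=10, p=13
Before step 4 (NEG(p)): m=10, p=-13
Before step 3 (DEC(p)): m=10, p=-12
Before step 2 (SUB(p, m)): m=10, p=-2
Before step 1 (NEG(p)): m=10, p=2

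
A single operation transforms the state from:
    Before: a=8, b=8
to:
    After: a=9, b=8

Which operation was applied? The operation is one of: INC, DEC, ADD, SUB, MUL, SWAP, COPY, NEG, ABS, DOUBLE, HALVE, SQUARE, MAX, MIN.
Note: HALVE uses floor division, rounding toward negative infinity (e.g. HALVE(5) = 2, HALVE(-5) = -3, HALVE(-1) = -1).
INC(a)

Analyzing the change:
Before: a=8, b=8
After: a=9, b=8
Variable a changed from 8 to 9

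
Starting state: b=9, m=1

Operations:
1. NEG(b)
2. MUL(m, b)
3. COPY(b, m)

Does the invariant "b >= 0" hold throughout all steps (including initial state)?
No, violated after step 1

The invariant is violated after step 1.

State at each step:
Initial: b=9, m=1
After step 1: b=-9, m=1
After step 2: b=-9, m=-9
After step 3: b=-9, m=-9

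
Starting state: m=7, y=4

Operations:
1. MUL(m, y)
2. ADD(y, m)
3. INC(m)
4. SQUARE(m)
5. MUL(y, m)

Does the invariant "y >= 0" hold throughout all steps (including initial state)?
Yes

The invariant holds at every step.

State at each step:
Initial: m=7, y=4
After step 1: m=28, y=4
After step 2: m=28, y=32
After step 3: m=29, y=32
After step 4: m=841, y=32
After step 5: m=841, y=26912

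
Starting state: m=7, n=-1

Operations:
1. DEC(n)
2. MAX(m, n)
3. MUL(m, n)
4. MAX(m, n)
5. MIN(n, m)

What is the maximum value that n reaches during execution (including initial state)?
-1

Values of n at each step:
Initial: n = -1 ← maximum
After step 1: n = -2
After step 2: n = -2
After step 3: n = -2
After step 4: n = -2
After step 5: n = -2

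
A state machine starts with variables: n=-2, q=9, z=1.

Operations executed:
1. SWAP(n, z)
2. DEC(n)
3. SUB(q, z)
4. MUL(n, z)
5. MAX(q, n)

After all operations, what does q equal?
q = 11

Tracing execution:
Step 1: SWAP(n, z) → q = 9
Step 2: DEC(n) → q = 9
Step 3: SUB(q, z) → q = 11
Step 4: MUL(n, z) → q = 11
Step 5: MAX(q, n) → q = 11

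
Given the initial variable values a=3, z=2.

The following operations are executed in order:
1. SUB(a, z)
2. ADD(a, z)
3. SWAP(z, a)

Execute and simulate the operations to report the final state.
{a: 2, z: 3}

Step-by-step execution:
Initial: a=3, z=2
After step 1 (SUB(a, z)): a=1, z=2
After step 2 (ADD(a, z)): a=3, z=2
After step 3 (SWAP(z, a)): a=2, z=3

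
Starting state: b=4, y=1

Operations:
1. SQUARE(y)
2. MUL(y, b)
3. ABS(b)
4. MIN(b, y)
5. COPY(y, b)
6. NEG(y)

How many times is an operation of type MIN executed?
1

Counting MIN operations:
Step 4: MIN(b, y) ← MIN
Total: 1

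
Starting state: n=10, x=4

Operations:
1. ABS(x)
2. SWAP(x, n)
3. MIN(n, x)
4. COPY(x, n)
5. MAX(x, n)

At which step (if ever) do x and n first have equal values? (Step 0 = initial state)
Step 4

x and n first become equal after step 4.

Comparing values at each step:
Initial: x=4, n=10
After step 1: x=4, n=10
After step 2: x=10, n=4
After step 3: x=10, n=4
After step 4: x=4, n=4 ← equal!
After step 5: x=4, n=4 ← equal!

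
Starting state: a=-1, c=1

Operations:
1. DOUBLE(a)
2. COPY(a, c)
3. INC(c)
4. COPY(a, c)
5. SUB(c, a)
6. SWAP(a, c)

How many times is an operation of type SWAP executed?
1

Counting SWAP operations:
Step 6: SWAP(a, c) ← SWAP
Total: 1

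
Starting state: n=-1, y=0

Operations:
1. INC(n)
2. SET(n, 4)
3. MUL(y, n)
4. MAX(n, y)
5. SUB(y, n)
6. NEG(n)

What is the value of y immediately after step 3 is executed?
y = 0

Tracing y through execution:
Initial: y = 0
After step 1 (INC(n)): y = 0
After step 2 (SET(n, 4)): y = 0
After step 3 (MUL(y, n)): y = 0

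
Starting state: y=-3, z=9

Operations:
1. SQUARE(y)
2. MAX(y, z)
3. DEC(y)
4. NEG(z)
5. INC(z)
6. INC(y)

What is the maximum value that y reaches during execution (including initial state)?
9

Values of y at each step:
Initial: y = -3
After step 1: y = 9 ← maximum
After step 2: y = 9
After step 3: y = 8
After step 4: y = 8
After step 5: y = 8
After step 6: y = 9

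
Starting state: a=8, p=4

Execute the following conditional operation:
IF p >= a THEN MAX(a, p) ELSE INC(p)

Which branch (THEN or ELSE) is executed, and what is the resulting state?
Branch: ELSE, Final state: a=8, p=5

Evaluating condition: p >= a
p = 4, a = 8
Condition is False, so ELSE branch executes
After INC(p): a=8, p=5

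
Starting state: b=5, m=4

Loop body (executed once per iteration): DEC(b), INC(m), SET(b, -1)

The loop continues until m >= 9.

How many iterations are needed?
5

Tracing iterations:
Initial: b=5, m=4
After iteration 1: b=-1, m=5
After iteration 2: b=-1, m=6
After iteration 3: b=-1, m=7
After iteration 4: b=-1, m=8
After iteration 5: b=-1, m=9
m >= 9 now holds, so the loop exits after 5 iterations.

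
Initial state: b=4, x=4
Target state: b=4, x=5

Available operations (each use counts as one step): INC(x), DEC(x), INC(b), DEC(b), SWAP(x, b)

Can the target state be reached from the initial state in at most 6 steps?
Yes

Path (1 step): INC(x)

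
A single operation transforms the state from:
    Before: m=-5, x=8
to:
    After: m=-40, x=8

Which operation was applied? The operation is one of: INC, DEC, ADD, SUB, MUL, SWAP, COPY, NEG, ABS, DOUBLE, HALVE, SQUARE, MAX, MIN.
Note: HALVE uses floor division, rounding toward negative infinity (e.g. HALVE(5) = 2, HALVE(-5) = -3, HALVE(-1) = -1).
MUL(m, x)

Analyzing the change:
Before: m=-5, x=8
After: m=-40, x=8
Variable m changed from -5 to -40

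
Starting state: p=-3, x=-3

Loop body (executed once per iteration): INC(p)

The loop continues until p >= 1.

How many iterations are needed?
4

Tracing iterations:
Initial: p=-3, x=-3
After iteration 1: p=-2, x=-3
After iteration 2: p=-1, x=-3
After iteration 3: p=0, x=-3
After iteration 4: p=1, x=-3
p >= 1 now holds, so the loop exits after 4 iterations.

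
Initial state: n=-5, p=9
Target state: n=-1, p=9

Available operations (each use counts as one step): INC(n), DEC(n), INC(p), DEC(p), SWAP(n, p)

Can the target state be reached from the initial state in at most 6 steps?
Yes

Path (4 steps): INC(n) → INC(n) → INC(n) → INC(n)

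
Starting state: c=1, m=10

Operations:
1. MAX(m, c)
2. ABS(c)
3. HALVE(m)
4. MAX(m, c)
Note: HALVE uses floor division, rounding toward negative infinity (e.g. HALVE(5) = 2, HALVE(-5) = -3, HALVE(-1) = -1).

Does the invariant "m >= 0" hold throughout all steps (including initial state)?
Yes

The invariant holds at every step.

State at each step:
Initial: c=1, m=10
After step 1: c=1, m=10
After step 2: c=1, m=10
After step 3: c=1, m=5
After step 4: c=1, m=5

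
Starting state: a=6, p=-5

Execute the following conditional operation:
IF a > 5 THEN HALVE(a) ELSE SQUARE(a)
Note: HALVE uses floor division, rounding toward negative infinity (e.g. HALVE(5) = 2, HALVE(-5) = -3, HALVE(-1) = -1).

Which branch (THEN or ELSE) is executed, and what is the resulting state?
Branch: THEN, Final state: a=3, p=-5

Evaluating condition: a > 5
a = 6
Condition is True, so THEN branch executes
After HALVE(a): a=3, p=-5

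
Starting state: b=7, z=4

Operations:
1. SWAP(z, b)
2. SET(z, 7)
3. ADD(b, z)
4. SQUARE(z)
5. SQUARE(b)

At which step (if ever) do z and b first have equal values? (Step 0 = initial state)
Never

z and b never become equal during execution.

Comparing values at each step:
Initial: z=4, b=7
After step 1: z=7, b=4
After step 2: z=7, b=4
After step 3: z=7, b=11
After step 4: z=49, b=11
After step 5: z=49, b=121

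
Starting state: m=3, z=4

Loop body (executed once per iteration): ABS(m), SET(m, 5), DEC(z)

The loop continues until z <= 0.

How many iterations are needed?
4

Tracing iterations:
Initial: m=3, z=4
After iteration 1: m=5, z=3
After iteration 2: m=5, z=2
After iteration 3: m=5, z=1
After iteration 4: m=5, z=0
z <= 0 now holds, so the loop exits after 4 iterations.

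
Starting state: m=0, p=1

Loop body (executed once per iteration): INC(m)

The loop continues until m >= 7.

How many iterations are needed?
7

Tracing iterations:
Initial: m=0, p=1
After iteration 1: m=1, p=1
After iteration 2: m=2, p=1
After iteration 3: m=3, p=1
After iteration 4: m=4, p=1
After iteration 5: m=5, p=1
After iteration 6: m=6, p=1
After iteration 7: m=7, p=1
m >= 7 now holds, so the loop exits after 7 iterations.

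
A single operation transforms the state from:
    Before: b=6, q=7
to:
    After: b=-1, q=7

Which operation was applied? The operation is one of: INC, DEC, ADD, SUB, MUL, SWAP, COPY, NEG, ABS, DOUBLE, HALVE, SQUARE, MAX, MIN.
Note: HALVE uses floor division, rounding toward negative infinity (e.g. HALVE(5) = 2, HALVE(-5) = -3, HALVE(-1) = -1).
SUB(b, q)

Analyzing the change:
Before: b=6, q=7
After: b=-1, q=7
Variable b changed from 6 to -1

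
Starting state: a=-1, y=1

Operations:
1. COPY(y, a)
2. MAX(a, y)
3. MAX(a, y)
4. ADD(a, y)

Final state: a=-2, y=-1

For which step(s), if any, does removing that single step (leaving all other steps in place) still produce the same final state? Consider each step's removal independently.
Step(s) 2, 3

Testing removal of each single step:
Without step 1: final = a=2, y=1 (different)
Without step 2: final = a=-2, y=-1 (same)
Without step 3: final = a=-2, y=-1 (same)
Without step 4: final = a=-1, y=-1 (different)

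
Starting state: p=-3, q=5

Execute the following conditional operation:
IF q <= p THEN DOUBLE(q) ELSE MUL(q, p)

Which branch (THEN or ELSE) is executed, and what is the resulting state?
Branch: ELSE, Final state: p=-3, q=-15

Evaluating condition: q <= p
q = 5, p = -3
Condition is False, so ELSE branch executes
After MUL(q, p): p=-3, q=-15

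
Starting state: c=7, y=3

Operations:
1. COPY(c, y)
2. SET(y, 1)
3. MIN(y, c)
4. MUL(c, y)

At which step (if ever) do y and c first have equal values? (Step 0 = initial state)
Step 1

y and c first become equal after step 1.

Comparing values at each step:
Initial: y=3, c=7
After step 1: y=3, c=3 ← equal!
After step 2: y=1, c=3
After step 3: y=1, c=3
After step 4: y=1, c=3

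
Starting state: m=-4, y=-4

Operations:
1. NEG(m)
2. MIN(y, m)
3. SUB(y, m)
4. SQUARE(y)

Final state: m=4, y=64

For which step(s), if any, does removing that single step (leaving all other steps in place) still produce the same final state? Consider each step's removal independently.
Step(s) 2

Testing removal of each single step:
Without step 1: final = m=-4, y=0 (different)
Without step 2: final = m=4, y=64 (same)
Without step 3: final = m=4, y=16 (different)
Without step 4: final = m=4, y=-8 (different)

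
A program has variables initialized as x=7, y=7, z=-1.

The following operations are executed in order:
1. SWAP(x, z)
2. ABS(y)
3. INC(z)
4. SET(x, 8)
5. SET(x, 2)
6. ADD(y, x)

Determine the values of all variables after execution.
{x: 2, y: 9, z: 8}

Step-by-step execution:
Initial: x=7, y=7, z=-1
After step 1 (SWAP(x, z)): x=-1, y=7, z=7
After step 2 (ABS(y)): x=-1, y=7, z=7
After step 3 (INC(z)): x=-1, y=7, z=8
After step 4 (SET(x, 8)): x=8, y=7, z=8
After step 5 (SET(x, 2)): x=2, y=7, z=8
After step 6 (ADD(y, x)): x=2, y=9, z=8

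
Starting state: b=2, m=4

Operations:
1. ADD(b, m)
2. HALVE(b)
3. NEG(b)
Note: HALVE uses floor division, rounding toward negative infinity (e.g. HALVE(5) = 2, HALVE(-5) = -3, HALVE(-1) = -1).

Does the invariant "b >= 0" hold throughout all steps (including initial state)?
No, violated after step 3

The invariant is violated after step 3.

State at each step:
Initial: b=2, m=4
After step 1: b=6, m=4
After step 2: b=3, m=4
After step 3: b=-3, m=4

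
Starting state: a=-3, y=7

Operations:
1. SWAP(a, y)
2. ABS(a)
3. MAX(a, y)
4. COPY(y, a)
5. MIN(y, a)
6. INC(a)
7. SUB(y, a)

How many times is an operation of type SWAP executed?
1

Counting SWAP operations:
Step 1: SWAP(a, y) ← SWAP
Total: 1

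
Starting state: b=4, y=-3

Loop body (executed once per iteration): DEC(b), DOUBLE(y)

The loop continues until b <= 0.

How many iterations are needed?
4

Tracing iterations:
Initial: b=4, y=-3
After iteration 1: b=3, y=-6
After iteration 2: b=2, y=-12
After iteration 3: b=1, y=-24
After iteration 4: b=0, y=-48
b <= 0 now holds, so the loop exits after 4 iterations.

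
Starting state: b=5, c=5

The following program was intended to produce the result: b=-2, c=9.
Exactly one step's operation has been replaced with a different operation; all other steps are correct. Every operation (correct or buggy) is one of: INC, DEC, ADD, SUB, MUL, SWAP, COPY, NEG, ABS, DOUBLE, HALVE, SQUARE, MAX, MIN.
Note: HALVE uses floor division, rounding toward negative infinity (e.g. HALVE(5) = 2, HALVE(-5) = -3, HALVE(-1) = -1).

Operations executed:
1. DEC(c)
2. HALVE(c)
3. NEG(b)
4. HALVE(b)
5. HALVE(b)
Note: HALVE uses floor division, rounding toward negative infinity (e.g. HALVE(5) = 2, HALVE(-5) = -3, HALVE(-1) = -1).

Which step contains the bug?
Step 2

Trace with buggy code:
Initial: b=5, c=5
After step 1: b=5, c=4
After step 2: b=5, c=2
After step 3: b=-5, c=2
After step 4: b=-3, c=2
After step 5: b=-2, c=2
Actual final b=-2, c=2 ≠ expected b=-2, c=9.
Step 2 is the only position where a single-operation replacement can produce the expected result.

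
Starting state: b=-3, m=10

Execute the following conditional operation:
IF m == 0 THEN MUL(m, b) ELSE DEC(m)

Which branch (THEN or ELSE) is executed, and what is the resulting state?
Branch: ELSE, Final state: b=-3, m=9

Evaluating condition: m == 0
m = 10
Condition is False, so ELSE branch executes
After DEC(m): b=-3, m=9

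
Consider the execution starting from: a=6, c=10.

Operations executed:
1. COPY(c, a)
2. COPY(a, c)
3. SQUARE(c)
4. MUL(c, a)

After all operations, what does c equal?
c = 216

Tracing execution:
Step 1: COPY(c, a) → c = 6
Step 2: COPY(a, c) → c = 6
Step 3: SQUARE(c) → c = 36
Step 4: MUL(c, a) → c = 216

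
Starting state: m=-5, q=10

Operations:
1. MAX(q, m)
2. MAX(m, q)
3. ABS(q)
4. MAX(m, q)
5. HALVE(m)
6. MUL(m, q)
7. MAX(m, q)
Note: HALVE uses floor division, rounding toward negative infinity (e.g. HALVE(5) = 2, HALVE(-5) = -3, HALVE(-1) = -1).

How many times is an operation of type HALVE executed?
1

Counting HALVE operations:
Step 5: HALVE(m) ← HALVE
Total: 1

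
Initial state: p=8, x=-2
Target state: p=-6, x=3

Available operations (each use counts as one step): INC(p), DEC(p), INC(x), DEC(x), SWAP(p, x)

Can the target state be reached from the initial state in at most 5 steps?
No

The target state cannot be reached within 5 steps.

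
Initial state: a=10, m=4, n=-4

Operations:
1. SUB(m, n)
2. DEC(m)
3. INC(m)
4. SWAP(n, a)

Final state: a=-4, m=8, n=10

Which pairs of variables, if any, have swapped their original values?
(a, n)

Comparing initial and final values:
m: 4 → 8
a: 10 → -4
n: -4 → 10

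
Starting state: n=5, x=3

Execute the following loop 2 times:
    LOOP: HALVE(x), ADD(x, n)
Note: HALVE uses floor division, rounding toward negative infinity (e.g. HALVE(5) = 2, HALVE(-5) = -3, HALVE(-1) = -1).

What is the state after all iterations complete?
n=5, x=8

Iteration trace:
Start: n=5, x=3
After iteration 1: n=5, x=6
After iteration 2: n=5, x=8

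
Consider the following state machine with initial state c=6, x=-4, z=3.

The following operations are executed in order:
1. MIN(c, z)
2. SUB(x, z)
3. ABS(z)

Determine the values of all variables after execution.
{c: 3, x: -7, z: 3}

Step-by-step execution:
Initial: c=6, x=-4, z=3
After step 1 (MIN(c, z)): c=3, x=-4, z=3
After step 2 (SUB(x, z)): c=3, x=-7, z=3
After step 3 (ABS(z)): c=3, x=-7, z=3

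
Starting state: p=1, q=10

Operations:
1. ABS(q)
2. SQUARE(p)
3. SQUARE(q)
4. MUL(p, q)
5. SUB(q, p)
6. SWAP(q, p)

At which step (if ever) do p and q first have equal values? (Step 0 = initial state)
Step 4

p and q first become equal after step 4.

Comparing values at each step:
Initial: p=1, q=10
After step 1: p=1, q=10
After step 2: p=1, q=10
After step 3: p=1, q=100
After step 4: p=100, q=100 ← equal!
After step 5: p=100, q=0
After step 6: p=0, q=100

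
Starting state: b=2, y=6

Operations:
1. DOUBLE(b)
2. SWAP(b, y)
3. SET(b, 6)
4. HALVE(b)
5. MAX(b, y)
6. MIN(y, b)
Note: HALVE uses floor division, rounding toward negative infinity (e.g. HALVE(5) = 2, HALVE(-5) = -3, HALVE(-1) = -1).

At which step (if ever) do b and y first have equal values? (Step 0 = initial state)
Step 5

b and y first become equal after step 5.

Comparing values at each step:
Initial: b=2, y=6
After step 1: b=4, y=6
After step 2: b=6, y=4
After step 3: b=6, y=4
After step 4: b=3, y=4
After step 5: b=4, y=4 ← equal!
After step 6: b=4, y=4 ← equal!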